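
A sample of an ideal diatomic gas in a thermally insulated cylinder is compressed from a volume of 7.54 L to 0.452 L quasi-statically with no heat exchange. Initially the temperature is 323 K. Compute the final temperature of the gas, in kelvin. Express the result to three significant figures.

Adiabatic: T₁V₁^(γ−1) = T₂V₂^(γ−1) ⇒ T₂ = T₁ (V₁/V₂)^(γ−1).
For a diatomic ideal gas γ = 7/5, so γ−1 = 2/5.
T₂ = 323 × (7.54/0.452)^(2/5) = 995.6 K.

T₂ ≈ 996 K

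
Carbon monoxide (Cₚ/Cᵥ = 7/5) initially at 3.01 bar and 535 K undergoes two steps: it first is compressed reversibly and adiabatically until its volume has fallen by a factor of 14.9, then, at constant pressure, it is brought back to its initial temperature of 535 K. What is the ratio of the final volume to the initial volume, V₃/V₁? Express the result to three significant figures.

V₃/V₁ ≈ 0.0228

Adiabatic step: V₂/V₁ = 0.06711; T₂ = T₁·14.9^(2/5) = 1576 K.
Isobaric step: V₃/V₂ = T₃/T₂ = 535/1576.
V₃/V₁ = (V₂/V₁)(V₃/V₂) = 0.06711 × (535/1576) = 0.02278.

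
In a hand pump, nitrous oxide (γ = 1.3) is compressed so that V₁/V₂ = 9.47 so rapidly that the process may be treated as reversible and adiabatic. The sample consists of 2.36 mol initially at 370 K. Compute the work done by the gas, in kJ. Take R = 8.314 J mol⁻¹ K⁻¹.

Adiabatic: T₁V₁^(γ−1) = T₂V₂^(γ−1) ⇒ T₂ = T₁ (V₁/V₂)^(γ−1).
T₂ = 370 × 9.47^(0.3) = 726.3 K.
Q = 0, so ΔU = W_on_gas = nCᵥΔT with Cᵥ = R/(γ−1) = 27.71 J/(mol·K).
ΔU = 2.36 × 27.71 × (726.3 − 370) = 23300 J.
Work done by the gas = −ΔU = -23300 J.

W ≈ -23.3 kJ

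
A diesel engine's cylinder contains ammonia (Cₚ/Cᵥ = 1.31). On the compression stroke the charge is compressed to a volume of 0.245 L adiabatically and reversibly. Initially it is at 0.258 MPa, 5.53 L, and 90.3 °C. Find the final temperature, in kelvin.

T₂ ≈ 955 K

Adiabatic: T₁V₁^(γ−1) = T₂V₂^(γ−1) ⇒ T₂ = T₁ (V₁/V₂)^(γ−1).
T₁ = 90.3 °C = 363.4 K.
T₂ = 363.4 × (5.53/0.245)^(0.31) = 955.1 K.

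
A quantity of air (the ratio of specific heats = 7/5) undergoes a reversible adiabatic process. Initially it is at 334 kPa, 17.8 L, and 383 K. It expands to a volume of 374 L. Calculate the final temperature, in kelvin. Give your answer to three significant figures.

T₂ ≈ 113 K

For a reversible adiabat TV^(γ−1) is constant, so T₂ = T₁ (V₁/V₂)^(γ−1).
T₂ = 383 × (17.8/374)^(2/5) = 113.3 K.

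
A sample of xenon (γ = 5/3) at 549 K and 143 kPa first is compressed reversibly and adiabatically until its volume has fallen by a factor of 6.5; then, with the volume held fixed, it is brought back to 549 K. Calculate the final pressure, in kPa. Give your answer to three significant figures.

P₃ ≈ 929 kPa

Adiabatic step (PV^γ = const): P₂ = 143×6.5^(5/3) = 3237 kPa; T₂ = 549×6.5^(2/3) = 1912 K.
Isochoric: P₃ = P₂(T₃/T₂) = 3237 × (549/1912) = 929.5 kPa.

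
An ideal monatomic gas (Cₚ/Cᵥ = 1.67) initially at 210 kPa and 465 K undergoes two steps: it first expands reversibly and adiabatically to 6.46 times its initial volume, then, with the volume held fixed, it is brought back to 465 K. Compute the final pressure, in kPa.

Adiabatic step (PV^γ = const): P₂ = 210×(1/6.46)^(1.67) = 9.314 kPa; T₂ = 465×(1/6.46)^(0.67) = 133.2 K.
Isochoric: P₃ = P₂(T₃/T₂) = 9.314 × (465/133.2) = 32.51 kPa.

P₃ ≈ 32.5 kPa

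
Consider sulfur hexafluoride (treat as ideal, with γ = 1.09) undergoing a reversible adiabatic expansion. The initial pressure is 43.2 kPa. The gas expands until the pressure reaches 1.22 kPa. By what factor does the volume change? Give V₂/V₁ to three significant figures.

V₂/V₁ ≈ 26.4

From PV^γ = const, V₂/V₁ = (P₁/P₂)^(1/γ).
V₂/V₁ = (43.2/1.22)^(0.917) = 26.38.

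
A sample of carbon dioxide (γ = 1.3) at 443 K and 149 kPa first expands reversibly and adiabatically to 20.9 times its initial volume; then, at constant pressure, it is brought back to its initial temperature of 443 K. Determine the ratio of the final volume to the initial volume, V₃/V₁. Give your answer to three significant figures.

Adiabatic step: V₂/V₁ = 20.9; T₂ = T₁·(1/20.9)^(0.3) = 178 K.
Isobaric step: V₃/V₂ = T₃/T₂ = 443/178.
V₃/V₁ = (V₂/V₁)(V₃/V₂) = 20.9 × (443/178) = 52.02.

V₃/V₁ ≈ 52.0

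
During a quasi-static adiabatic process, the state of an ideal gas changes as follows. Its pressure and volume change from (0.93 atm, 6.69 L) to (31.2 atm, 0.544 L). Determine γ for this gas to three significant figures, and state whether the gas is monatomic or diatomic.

γ ≈ 1.40; diatomic

PV^γ = const ⇒ γ = ln(P₂/P₁) / ln(V₁/V₂).
γ = ln(31.2/0.93) / ln(6.69/0.544) = 1.4.
γ ≈ 1.40 is close to 7/5, so the gas is diatomic.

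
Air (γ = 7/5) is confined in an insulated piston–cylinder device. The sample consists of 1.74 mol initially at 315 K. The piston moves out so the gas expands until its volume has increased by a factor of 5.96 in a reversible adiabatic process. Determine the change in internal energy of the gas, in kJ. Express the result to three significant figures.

ΔU ≈ -5.81 kJ

Adiabatic: T₁V₁^(γ−1) = T₂V₂^(γ−1) ⇒ T₂ = T₁ (V₁/V₂)^(γ−1).
T₂ = 315 × (1/5.96)^(2/5) = 154.2 K.
Q = 0, so ΔU = W_on_gas = nCᵥΔT with Cᵥ = R/(γ−1) = 20.79 J/(mol·K).
ΔU = 1.74 × 20.79 × (154.2 − 315) = -5814 J.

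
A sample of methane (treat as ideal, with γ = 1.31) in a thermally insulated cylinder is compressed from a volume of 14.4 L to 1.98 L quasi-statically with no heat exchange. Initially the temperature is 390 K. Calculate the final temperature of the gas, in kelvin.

T₂ ≈ 721 K

Adiabatic: T₁V₁^(γ−1) = T₂V₂^(γ−1) ⇒ T₂ = T₁ (V₁/V₂)^(γ−1).
T₂ = 390 × (14.4/1.98)^(0.31) = 721.4 K.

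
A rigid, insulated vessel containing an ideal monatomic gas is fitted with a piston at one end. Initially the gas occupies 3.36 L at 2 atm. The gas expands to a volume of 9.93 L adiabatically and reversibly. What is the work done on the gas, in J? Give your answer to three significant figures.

γ = 5/3 for a monatomic ideal gas.
P₂ = P₁(V₁/V₂)^γ = 2×(3.36/9.93)^(5/3) = 0.3286 atm.
For a reversible adiabat, W_by_gas = (P₁V₁ − P₂V₂)/(γ−1).
W_by = (202600×0.00336 − 33300×0.00993) / (2/3) = 525.4 J.
W_on_gas = −W_by = -525.4 J.

W ≈ -525 J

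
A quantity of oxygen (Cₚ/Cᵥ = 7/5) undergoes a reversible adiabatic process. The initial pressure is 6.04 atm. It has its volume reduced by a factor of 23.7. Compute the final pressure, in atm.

P₂ ≈ 508 atm

Adiabatic: P₁V₁^γ = P₂V₂^γ ⇒ P₂ = P₁ (V₁/V₂)^γ.
P₂ = 6.04 × 23.7^(7/5) = 507.8 atm.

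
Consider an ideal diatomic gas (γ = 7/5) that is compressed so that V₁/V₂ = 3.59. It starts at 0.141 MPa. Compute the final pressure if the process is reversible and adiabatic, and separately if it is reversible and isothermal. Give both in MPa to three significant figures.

adiabatic: 0.844 MPa; isothermal: 0.506 MPa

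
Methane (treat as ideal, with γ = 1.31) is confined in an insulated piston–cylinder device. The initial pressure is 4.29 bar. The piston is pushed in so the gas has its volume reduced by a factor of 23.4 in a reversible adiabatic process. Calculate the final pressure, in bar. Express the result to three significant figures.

P₂ ≈ 267 bar

Since PV^γ is constant along a reversible adiabat, P₂ = P₁ (V₁/V₂)^γ.
P₂ = 4.29 × 23.4^(1.31) = 266.8 bar.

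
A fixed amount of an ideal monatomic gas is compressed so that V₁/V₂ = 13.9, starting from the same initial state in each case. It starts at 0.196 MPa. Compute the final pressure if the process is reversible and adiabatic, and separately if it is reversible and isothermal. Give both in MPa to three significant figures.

adiabatic: 15.8 MPa; isothermal: 2.72 MPa

For a monatomic ideal gas γ = 5/3.
Isothermal: P₂ = P₁(V₁/V₂) = 0.196×13.9 = 2.724 MPa.
Adiabatic: P₂ = P₁(V₁/V₂)^γ = 0.196×13.9^(5/3) = 15.75 MPa.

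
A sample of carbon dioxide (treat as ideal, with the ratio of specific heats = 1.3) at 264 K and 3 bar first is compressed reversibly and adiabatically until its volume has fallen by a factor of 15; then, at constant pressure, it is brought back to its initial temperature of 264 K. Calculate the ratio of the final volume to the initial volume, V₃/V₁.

V₃/V₁ ≈ 0.0296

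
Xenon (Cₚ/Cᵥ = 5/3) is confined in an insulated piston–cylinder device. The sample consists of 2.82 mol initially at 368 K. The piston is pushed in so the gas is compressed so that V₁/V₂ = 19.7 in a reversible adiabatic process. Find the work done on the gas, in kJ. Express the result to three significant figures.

W ≈ 81.5 kJ

Adiabatic: T₁V₁^(γ−1) = T₂V₂^(γ−1) ⇒ T₂ = T₁ (V₁/V₂)^(γ−1).
T₂ = 368 × 19.7^(2/3) = 2684 K.
Q = 0, so ΔU = W_on_gas = nCᵥΔT with Cᵥ = R/(γ−1) = 12.47 J/(mol·K).
ΔU = 2.82 × 12.47 × (2684 − 368) = 81460 J.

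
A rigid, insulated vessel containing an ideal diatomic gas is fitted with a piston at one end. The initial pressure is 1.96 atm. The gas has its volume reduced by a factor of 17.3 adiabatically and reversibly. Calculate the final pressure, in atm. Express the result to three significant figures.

Since PV^γ is constant along a reversible adiabat, P₂ = P₁ (V₁/V₂)^γ.
For a diatomic ideal gas γ = 7/5.
P₂ = 1.96 × 17.3^(7/5) = 106.1 atm.

P₂ ≈ 106 atm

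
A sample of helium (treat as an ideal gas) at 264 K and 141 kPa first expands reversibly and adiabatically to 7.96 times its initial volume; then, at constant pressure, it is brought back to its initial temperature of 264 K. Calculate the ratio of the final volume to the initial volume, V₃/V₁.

V₃/V₁ ≈ 31.7

For a monatomic ideal gas γ = 5/3.
Adiabatic step: V₂/V₁ = 7.96; T₂ = T₁·(1/7.96)^(2/3) = 66.22 K.
Isobaric step: V₃/V₂ = T₃/T₂ = 264/66.22.
V₃/V₁ = (V₂/V₁)(V₃/V₂) = 7.96 × (264/66.22) = 31.73.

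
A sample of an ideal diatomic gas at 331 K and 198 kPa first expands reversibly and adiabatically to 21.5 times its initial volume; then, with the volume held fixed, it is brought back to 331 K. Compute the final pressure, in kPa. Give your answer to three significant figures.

For a diatomic ideal gas γ = 7/5.
Adiabatic step (PV^γ = const): P₂ = 198×(1/21.5)^(7/5) = 2.699 kPa; T₂ = 331×(1/21.5)^(2/5) = 97.02 K.
Isochoric: P₃ = P₂(T₃/T₂) = 2.699 × (331/97.02) = 9.209 kPa.

P₃ ≈ 9.21 kPa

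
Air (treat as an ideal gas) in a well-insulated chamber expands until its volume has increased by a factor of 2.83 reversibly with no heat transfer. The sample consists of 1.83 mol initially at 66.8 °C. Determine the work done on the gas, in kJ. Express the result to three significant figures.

W ≈ -4.40 kJ

For a reversible adiabat TV^(γ−1) is constant, so T₂ = T₁ (V₁/V₂)^(γ−1).
γ = 7/5 for a diatomic ideal gas, so γ−1 = 2/5.
T₁ = 66.8 °C = 339.9 K.
T₂ = 339.9 × (1/2.83)^(2/5) = 224.2 K.
Q = 0, so ΔU = W_on_gas = nCᵥΔT with Cᵥ = R/(γ−1) = 20.79 J/(mol·K).
ΔU = 1.83 × 20.79 × (224.2 − 339.9) = -4401 J.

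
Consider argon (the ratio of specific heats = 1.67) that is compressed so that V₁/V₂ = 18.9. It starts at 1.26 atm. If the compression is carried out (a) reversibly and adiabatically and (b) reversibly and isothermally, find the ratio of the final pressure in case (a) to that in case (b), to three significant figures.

P_adiabatic / P_isothermal ≈ 7.17

Isothermal: P_b = P₁(V₁/V₂) = 1.26×18.9.
Adiabatic: P_a = P₁(V₁/V₂)^γ = 1.26×18.9^(1.67).
P_a/P_b = (V₁/V₂)^(γ−1) = 18.9^(0.67) = 7.165.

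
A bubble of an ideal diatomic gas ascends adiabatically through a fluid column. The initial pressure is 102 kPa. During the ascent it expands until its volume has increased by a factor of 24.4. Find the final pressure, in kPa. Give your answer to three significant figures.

P₂ ≈ 1.16 kPa

Since PV^γ is constant along a reversible adiabat, P₂ = P₁ (V₁/V₂)^γ.
For a diatomic ideal gas γ = 7/5.
P₂ = 102 × (1/24.4)^(7/5) = 1.165 kPa.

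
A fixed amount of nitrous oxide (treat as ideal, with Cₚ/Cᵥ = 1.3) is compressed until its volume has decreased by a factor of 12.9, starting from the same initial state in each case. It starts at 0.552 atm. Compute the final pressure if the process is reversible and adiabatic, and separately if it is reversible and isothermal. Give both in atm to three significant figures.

Isothermal: P₂ = P₁(V₁/V₂) = 0.552×12.9 = 7.121 atm.
Adiabatic: P₂ = P₁(V₁/V₂)^γ = 0.552×12.9^(1.3) = 15.34 atm.

adiabatic: 15.3 atm; isothermal: 7.12 atm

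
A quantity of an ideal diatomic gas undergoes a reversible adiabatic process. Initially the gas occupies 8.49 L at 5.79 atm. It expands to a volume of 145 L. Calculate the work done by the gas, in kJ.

γ = 7/5 for a diatomic ideal gas.
P₂ = P₁(V₁/V₂)^γ = 5.79×(8.49/145)^(7/5) = 0.109 atm.
For a reversible adiabat, W_by_gas = (P₁V₁ − P₂V₂)/(γ−1).
W_by = (586700×0.00849 − 11040×0.145) / (2/5) = 8450 J.

W ≈ 8.45 kJ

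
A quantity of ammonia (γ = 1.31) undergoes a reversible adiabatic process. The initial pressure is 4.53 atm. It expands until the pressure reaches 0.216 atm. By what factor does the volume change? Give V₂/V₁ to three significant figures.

V₂/V₁ ≈ 10.2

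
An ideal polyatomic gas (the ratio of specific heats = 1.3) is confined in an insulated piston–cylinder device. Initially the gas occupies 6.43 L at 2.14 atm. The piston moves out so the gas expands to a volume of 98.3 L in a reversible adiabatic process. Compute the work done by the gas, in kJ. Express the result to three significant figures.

P₂ = P₁(V₁/V₂)^γ = 2.14×(6.43/98.3)^(1.3) = 0.06177 atm.
For a reversible adiabat, W_by_gas = (P₁V₁ − P₂V₂)/(γ−1).
W_by = (216800×0.00643 − 6259×0.0983) / (0.3) = 2597 J.

W ≈ 2.60 kJ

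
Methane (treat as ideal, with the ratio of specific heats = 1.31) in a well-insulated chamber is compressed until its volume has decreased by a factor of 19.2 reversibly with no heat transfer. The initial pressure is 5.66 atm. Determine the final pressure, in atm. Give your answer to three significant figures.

P₂ ≈ 272 atm

Adiabatic: P₁V₁^γ = P₂V₂^γ ⇒ P₂ = P₁ (V₁/V₂)^γ.
P₂ = 5.66 × 19.2^(1.31) = 271.6 atm.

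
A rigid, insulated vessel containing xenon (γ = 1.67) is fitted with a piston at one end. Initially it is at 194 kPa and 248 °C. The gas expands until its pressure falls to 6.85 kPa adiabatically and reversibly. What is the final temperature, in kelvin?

Along an adiabat T P^((1−γ)/γ) is constant, so T₂ = T₁ (P₂/P₁)^((γ−1)/γ).
T₁ = 248 °C = 521.1 K.
T₂ = 521.1 × (6.85/194)^(0.401) = 136.3 K.

T₂ ≈ 136 K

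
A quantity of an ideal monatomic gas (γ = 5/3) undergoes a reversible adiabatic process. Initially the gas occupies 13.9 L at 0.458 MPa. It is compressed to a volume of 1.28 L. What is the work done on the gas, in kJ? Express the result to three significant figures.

P₂ = P₁(V₁/V₂)^γ = 0.458×(13.9/1.28)^(5/3) = 24.39 MPa.
For a reversible adiabat, W_by_gas = (P₁V₁ − P₂V₂)/(γ−1).
W_by = (458000×0.0139 − 2.439×10^7×0.00128) / (2/3) = -37280 J.
W_on_gas = −W_by = 37280 J.

W ≈ 37.3 kJ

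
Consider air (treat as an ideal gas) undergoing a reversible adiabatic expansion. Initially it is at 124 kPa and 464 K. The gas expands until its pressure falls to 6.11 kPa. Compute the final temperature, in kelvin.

Along an adiabat T P^((1−γ)/γ) is constant, so T₂ = T₁ (P₂/P₁)^((γ−1)/γ).
For a diatomic ideal gas γ = 7/5, so (γ−1)/γ = 2/7.
T₂ = 464 × (6.11/124)^(2/7) = 196.3 K.

T₂ ≈ 196 K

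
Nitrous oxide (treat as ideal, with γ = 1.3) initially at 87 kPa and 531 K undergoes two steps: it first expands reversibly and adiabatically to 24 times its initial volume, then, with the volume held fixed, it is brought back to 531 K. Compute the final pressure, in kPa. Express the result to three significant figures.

P₃ ≈ 3.62 kPa

Adiabatic step (PV^γ = const): P₂ = 87×(1/24)^(1.3) = 1.397 kPa; T₂ = 531×(1/24)^(0.3) = 204.7 K.
Isochoric: P₃ = P₂(T₃/T₂) = 1.397 × (531/204.7) = 3.625 kPa.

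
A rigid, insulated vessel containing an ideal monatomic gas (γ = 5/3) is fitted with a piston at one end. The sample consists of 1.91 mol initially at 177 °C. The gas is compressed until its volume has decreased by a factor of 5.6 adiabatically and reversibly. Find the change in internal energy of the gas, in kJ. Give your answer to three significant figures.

For a reversible adiabat TV^(γ−1) is constant, so T₂ = T₁ (V₁/V₂)^(γ−1).
T₁ = 177 °C = 450.1 K.
T₂ = 450.1 × 5.6^(2/3) = 1420 K.
Q = 0, so ΔU = W_on_gas = nCᵥΔT with Cᵥ = R/(γ−1) = 12.47 J/(mol·K).
ΔU = 1.91 × 12.47 × (1420 − 450.1) = 23090 J.

ΔU ≈ 23.1 kJ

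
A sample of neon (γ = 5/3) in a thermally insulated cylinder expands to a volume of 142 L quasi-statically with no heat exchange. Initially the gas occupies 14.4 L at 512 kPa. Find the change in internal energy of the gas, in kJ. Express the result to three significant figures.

ΔU ≈ -8.65 kJ

P₂ = P₁(V₁/V₂)^γ = 512×(14.4/142)^(5/3) = 11.29 kPa.
For a reversible adiabat, W_by_gas = (P₁V₁ − P₂V₂)/(γ−1).
W_by = (512000×0.0144 − 11290×0.142) / (2/3) = 8654 J.
Q = 0 ⇒ ΔU = −W_by = -8654 J.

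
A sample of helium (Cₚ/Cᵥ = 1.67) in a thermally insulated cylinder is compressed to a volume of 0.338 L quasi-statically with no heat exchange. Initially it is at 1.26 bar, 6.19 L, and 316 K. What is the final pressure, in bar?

P₂ ≈ 162 bar

Adiabatic: P₁V₁^γ = P₂V₂^γ ⇒ P₂ = P₁ (V₁/V₂)^γ.
P₂ = 1.26 × (6.19/0.338)^(1.67) = 161.9 bar.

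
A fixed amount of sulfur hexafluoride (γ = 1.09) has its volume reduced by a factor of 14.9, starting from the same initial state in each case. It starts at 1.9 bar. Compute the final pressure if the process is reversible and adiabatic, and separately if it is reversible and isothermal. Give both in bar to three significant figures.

Isothermal: P₂ = P₁(V₁/V₂) = 1.9×14.9 = 28.31 bar.
Adiabatic: P₂ = P₁(V₁/V₂)^γ = 1.9×14.9^(1.09) = 36.1 bar.

adiabatic: 36.1 bar; isothermal: 28.3 bar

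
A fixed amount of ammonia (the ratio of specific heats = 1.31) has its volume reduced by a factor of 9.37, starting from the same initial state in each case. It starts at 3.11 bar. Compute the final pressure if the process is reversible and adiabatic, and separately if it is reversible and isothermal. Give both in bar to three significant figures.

adiabatic: 58.3 bar; isothermal: 29.1 bar

Isothermal: P₂ = P₁(V₁/V₂) = 3.11×9.37 = 29.14 bar.
Adiabatic: P₂ = P₁(V₁/V₂)^γ = 3.11×9.37^(1.31) = 58.31 bar.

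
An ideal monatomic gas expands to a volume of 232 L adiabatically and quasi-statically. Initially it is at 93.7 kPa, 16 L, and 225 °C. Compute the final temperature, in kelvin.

For a reversible adiabat TV^(γ−1) is constant, so T₂ = T₁ (V₁/V₂)^(γ−1).
γ = 5/3 for a monatomic ideal gas.
T₁ = 225 °C = 498.1 K.
T₂ = 498.1 × (16/232)^(2/3) = 83.78 K.

T₂ ≈ 83.8 K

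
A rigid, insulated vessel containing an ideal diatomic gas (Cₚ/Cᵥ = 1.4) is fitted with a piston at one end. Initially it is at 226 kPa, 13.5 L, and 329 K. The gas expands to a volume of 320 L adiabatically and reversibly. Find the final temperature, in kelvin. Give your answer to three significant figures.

Adiabatic: T₁V₁^(γ−1) = T₂V₂^(γ−1) ⇒ T₂ = T₁ (V₁/V₂)^(γ−1).
T₂ = 329 × (13.5/320)^(0.4) = 92.74 K.

T₂ ≈ 92.7 K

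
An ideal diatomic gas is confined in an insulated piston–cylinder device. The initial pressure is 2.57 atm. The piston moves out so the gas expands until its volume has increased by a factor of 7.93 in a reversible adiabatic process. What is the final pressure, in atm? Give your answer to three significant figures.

P₂ ≈ 0.142 atm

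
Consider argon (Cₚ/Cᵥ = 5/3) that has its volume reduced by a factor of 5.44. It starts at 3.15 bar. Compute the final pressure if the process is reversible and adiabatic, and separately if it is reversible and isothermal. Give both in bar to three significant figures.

adiabatic: 53.0 bar; isothermal: 17.1 bar

Isothermal: P₂ = P₁(V₁/V₂) = 3.15×5.44 = 17.14 bar.
Adiabatic: P₂ = P₁(V₁/V₂)^γ = 3.15×5.44^(5/3) = 53 bar.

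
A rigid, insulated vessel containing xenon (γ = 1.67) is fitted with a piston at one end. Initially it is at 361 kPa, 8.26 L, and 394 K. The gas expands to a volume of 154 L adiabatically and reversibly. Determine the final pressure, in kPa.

P₂ ≈ 2.73 kPa

Adiabatic: P₁V₁^γ = P₂V₂^γ ⇒ P₂ = P₁ (V₁/V₂)^γ.
P₂ = 361 × (8.26/154)^(1.67) = 2.727 kPa.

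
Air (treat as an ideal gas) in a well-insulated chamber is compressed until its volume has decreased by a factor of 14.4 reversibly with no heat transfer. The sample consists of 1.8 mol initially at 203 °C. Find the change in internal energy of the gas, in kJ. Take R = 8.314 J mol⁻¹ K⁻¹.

ΔU ≈ 34.0 kJ

For a reversible adiabat TV^(γ−1) is constant, so T₂ = T₁ (V₁/V₂)^(γ−1).
γ = 7/5 for a diatomic ideal gas, so γ−1 = 2/5.
T₁ = 203 °C = 476.1 K.
T₂ = 476.1 × 14.4^(2/5) = 1384 K.
Q = 0, so ΔU = W_on_gas = nCᵥΔT with Cᵥ = R/(γ−1) = 20.79 J/(mol·K).
ΔU = 1.8 × 20.79 × (1384 − 476.1) = 33960 J.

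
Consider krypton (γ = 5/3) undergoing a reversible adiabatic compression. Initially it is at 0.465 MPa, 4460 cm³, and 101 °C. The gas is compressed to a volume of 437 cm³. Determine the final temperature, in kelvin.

T₂ ≈ 1760 K

For a reversible adiabat TV^(γ−1) is constant, so T₂ = T₁ (V₁/V₂)^(γ−1).
T₁ = 101 °C = 374.1 K.
T₂ = 374.1 × (4460/437)^(2/3) = 1760 K.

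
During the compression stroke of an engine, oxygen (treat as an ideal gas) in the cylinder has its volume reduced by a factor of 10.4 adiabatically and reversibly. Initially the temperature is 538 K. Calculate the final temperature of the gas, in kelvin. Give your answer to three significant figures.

T₂ ≈ 1370 K

For a reversible adiabat TV^(γ−1) is constant, so T₂ = T₁ (V₁/V₂)^(γ−1).
For a diatomic ideal gas γ = 7/5, so γ−1 = 2/5.
T₂ = 538 × 10.4^(2/5) = 1373 K.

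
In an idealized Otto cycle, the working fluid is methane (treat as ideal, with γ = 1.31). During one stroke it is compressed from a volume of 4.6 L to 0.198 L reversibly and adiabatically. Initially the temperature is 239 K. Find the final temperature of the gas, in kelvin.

For a reversible adiabat TV^(γ−1) is constant, so T₂ = T₁ (V₁/V₂)^(γ−1).
T₂ = 239 × (4.6/0.198)^(0.31) = 633.7 K.

T₂ ≈ 634 K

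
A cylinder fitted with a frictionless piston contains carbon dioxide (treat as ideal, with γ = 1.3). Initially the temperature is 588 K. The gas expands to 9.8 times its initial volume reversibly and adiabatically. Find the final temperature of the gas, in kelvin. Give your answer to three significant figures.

For a reversible adiabat TV^(γ−1) is constant, so T₂ = T₁ (V₁/V₂)^(γ−1).
T₂ = 588 × (1/9.8)^(0.3) = 296.5 K.

T₂ ≈ 296 K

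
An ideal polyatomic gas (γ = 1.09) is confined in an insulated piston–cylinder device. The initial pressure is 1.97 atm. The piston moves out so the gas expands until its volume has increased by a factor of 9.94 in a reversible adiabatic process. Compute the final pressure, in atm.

Adiabatic: P₁V₁^γ = P₂V₂^γ ⇒ P₂ = P₁ (V₁/V₂)^γ.
P₂ = 1.97 × (1/9.94)^(1.09) = 0.1612 atm.

P₂ ≈ 0.161 atm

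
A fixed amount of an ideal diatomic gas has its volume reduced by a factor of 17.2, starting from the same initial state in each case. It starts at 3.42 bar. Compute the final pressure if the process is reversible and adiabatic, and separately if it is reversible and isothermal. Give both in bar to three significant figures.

For a diatomic ideal gas γ = 7/5.
Isothermal: P₂ = P₁(V₁/V₂) = 3.42×17.2 = 58.82 bar.
Adiabatic: P₂ = P₁(V₁/V₂)^γ = 3.42×17.2^(7/5) = 183.6 bar.

adiabatic: 184 bar; isothermal: 58.8 bar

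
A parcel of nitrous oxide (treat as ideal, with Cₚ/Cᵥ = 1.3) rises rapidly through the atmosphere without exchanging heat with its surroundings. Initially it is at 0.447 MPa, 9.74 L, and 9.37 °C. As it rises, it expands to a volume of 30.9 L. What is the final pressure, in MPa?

P₂ ≈ 0.0997 MPa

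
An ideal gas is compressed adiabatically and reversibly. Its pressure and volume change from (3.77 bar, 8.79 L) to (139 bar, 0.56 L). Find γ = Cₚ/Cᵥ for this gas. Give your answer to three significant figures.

PV^γ = const ⇒ γ = ln(P₂/P₁) / ln(V₁/V₂).
γ = ln(139/3.77) / ln(8.79/0.56) = 1.31.

γ ≈ 1.31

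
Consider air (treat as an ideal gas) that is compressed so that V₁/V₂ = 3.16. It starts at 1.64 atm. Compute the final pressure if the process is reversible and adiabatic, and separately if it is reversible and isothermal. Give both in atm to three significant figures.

adiabatic: 8.21 atm; isothermal: 5.18 atm

For a diatomic ideal gas γ = 7/5.
Isothermal: P₂ = P₁(V₁/V₂) = 1.64×3.16 = 5.182 atm.
Adiabatic: P₂ = P₁(V₁/V₂)^γ = 1.64×3.16^(7/5) = 8.211 atm.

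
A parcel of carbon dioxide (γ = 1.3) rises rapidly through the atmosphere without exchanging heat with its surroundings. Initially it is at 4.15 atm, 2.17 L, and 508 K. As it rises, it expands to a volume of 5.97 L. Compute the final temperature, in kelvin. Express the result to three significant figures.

T₂ ≈ 375 K

For a reversible adiabat TV^(γ−1) is constant, so T₂ = T₁ (V₁/V₂)^(γ−1).
T₂ = 508 × (2.17/5.97)^(0.3) = 375 K.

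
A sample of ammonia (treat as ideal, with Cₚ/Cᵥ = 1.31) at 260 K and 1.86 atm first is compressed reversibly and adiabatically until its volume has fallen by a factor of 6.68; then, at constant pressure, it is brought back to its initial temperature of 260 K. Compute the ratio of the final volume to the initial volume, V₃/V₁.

Adiabatic step: V₂/V₁ = 0.1497; T₂ = T₁·6.68^(0.31) = 468.4 K.
Isobaric step: V₃/V₂ = T₃/T₂ = 260/468.4.
V₃/V₁ = (V₂/V₁)(V₃/V₂) = 0.1497 × (260/468.4) = 0.08309.

V₃/V₁ ≈ 0.0831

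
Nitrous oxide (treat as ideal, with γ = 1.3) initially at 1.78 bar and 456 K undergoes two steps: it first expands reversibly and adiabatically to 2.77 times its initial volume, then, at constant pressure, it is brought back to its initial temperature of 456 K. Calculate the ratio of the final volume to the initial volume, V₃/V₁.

V₃/V₁ ≈ 3.76

Adiabatic step: V₂/V₁ = 2.77; T₂ = T₁·(1/2.77)^(0.3) = 335.9 K.
Isobaric step: V₃/V₂ = T₃/T₂ = 456/335.9.
V₃/V₁ = (V₂/V₁)(V₃/V₂) = 2.77 × (456/335.9) = 3.76.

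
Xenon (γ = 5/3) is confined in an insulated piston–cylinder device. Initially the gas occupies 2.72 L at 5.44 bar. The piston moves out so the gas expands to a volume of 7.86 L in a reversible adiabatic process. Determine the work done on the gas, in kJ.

P₂ = P₁(V₁/V₂)^γ = 5.44×(2.72/7.86)^(5/3) = 0.9279 bar.
For a reversible adiabat, W_by_gas = (P₁V₁ − P₂V₂)/(γ−1).
W_by = (544000×0.00272 − 92790×0.00786) / (2/3) = 1126 J.
W_on_gas = −W_by = -1126 J.

W ≈ -1.13 kJ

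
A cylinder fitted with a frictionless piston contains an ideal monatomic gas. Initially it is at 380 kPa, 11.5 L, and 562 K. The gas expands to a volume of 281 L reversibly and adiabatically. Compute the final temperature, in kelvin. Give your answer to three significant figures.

For a reversible adiabat TV^(γ−1) is constant, so T₂ = T₁ (V₁/V₂)^(γ−1).
γ = 5/3 for a monatomic ideal gas.
T₂ = 562 × (11.5/281)^(2/3) = 66.74 K.

T₂ ≈ 66.7 K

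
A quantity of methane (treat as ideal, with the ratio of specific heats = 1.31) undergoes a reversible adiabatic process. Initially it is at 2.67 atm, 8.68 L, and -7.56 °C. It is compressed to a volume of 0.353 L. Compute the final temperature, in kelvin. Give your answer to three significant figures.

For a reversible adiabat TV^(γ−1) is constant, so T₂ = T₁ (V₁/V₂)^(γ−1).
T₁ = -7.56 °C = 265.6 K.
T₂ = 265.6 × (8.68/0.353)^(0.31) = 716.7 K.

T₂ ≈ 717 K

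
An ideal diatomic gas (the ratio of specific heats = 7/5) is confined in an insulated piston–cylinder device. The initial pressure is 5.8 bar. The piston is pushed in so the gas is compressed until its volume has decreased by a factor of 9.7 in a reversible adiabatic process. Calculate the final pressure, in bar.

P₂ ≈ 140 bar

Adiabatic: P₁V₁^γ = P₂V₂^γ ⇒ P₂ = P₁ (V₁/V₂)^γ.
P₂ = 5.8 × 9.7^(7/5) = 139.6 bar.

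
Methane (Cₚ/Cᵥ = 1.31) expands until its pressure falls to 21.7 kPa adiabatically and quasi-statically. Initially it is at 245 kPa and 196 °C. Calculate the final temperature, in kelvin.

Adiabatic: T₂/T₁ = (P₂/P₁)^((γ−1)/γ).
T₁ = 196 °C = 469.1 K.
T₂ = 469.1 × (21.7/245)^(0.237) = 264.4 K.

T₂ ≈ 264 K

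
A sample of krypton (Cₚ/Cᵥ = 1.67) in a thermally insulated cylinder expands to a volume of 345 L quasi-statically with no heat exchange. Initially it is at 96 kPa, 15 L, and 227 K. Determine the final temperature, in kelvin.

T₂ ≈ 27.8 K

Adiabatic: T₁V₁^(γ−1) = T₂V₂^(γ−1) ⇒ T₂ = T₁ (V₁/V₂)^(γ−1).
T₂ = 227 × (15/345)^(0.67) = 27.78 K.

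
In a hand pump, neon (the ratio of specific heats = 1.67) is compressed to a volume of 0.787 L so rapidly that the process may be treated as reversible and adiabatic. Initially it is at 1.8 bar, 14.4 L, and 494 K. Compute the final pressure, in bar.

P₂ ≈ 231 bar

Adiabatic: P₁V₁^γ = P₂V₂^γ ⇒ P₂ = P₁ (V₁/V₂)^γ.
P₂ = 1.8 × (14.4/0.787)^(1.67) = 230.9 bar.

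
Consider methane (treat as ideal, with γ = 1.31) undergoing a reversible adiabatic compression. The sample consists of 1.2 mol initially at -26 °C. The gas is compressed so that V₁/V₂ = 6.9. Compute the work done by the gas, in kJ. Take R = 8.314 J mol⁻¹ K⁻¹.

W ≈ -6.52 kJ

Adiabatic: T₁V₁^(γ−1) = T₂V₂^(γ−1) ⇒ T₂ = T₁ (V₁/V₂)^(γ−1).
T₁ = -26 °C = 247.1 K.
T₂ = 247.1 × 6.9^(0.31) = 449.8 K.
Q = 0, so ΔU = W_on_gas = nCᵥΔT with Cᵥ = R/(γ−1) = 26.82 J/(mol·K).
ΔU = 1.2 × 26.82 × (449.8 − 247.1) = 6521 J.
Work done by the gas = −ΔU = -6521 J.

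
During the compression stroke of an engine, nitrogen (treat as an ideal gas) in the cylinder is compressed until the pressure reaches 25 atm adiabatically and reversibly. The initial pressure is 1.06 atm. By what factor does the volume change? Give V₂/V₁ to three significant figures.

From PV^γ = const, V₂/V₁ = (P₁/P₂)^(1/γ).
For a diatomic ideal gas γ = 7/5.
V₂/V₁ = (1.06/25)^(5/7) = 0.1046.

V₂/V₁ ≈ 0.105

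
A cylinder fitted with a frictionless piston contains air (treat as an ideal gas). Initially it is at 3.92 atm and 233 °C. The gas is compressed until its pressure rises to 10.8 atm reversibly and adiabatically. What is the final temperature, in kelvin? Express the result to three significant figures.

T₂ ≈ 676 K

Along an adiabat T P^((1−γ)/γ) is constant, so T₂ = T₁ (P₂/P₁)^((γ−1)/γ).
For a diatomic ideal gas γ = 7/5, so (γ−1)/γ = 2/7.
T₁ = 233 °C = 506.1 K.
T₂ = 506.1 × (10.8/3.92)^(2/7) = 676.1 K.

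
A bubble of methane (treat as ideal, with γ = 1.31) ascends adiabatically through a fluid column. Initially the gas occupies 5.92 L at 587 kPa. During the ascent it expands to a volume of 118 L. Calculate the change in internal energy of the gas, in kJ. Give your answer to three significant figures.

P₂ = P₁(V₁/V₂)^γ = 587×(5.92/118)^(1.31) = 11.65 kPa.
For a reversible adiabat, W_by_gas = (P₁V₁ − P₂V₂)/(γ−1).
W_by = (587000×0.00592 − 11650×0.118) / (0.31) = 6776 J.
Q = 0 ⇒ ΔU = −W_by = -6776 J.

ΔU ≈ -6.78 kJ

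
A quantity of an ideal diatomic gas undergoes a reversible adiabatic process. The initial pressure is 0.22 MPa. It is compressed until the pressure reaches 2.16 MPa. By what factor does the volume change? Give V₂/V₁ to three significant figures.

V₂/V₁ ≈ 0.196

From PV^γ = const, V₂/V₁ = (P₁/P₂)^(1/γ).
For a diatomic ideal gas γ = 7/5.
V₂/V₁ = (0.22/2.16)^(5/7) = 0.1956.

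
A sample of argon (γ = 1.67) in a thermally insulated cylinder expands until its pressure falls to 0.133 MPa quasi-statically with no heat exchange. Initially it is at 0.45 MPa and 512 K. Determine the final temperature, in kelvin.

T₂ ≈ 314 K

Along an adiabat T P^((1−γ)/γ) is constant, so T₂ = T₁ (P₂/P₁)^((γ−1)/γ).
T₂ = 512 × (0.133/0.45)^(0.401) = 314 K.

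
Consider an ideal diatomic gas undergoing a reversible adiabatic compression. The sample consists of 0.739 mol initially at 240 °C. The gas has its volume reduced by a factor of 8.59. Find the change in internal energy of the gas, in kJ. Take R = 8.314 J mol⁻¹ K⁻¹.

ΔU ≈ 10.7 kJ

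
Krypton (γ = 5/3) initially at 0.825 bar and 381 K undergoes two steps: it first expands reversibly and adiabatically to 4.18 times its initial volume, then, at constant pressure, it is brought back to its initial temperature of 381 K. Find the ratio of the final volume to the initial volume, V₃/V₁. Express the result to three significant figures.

V₃/V₁ ≈ 10.8

Adiabatic step: V₂/V₁ = 4.18; T₂ = T₁·(1/4.18)^(2/3) = 146.8 K.
Isobaric step: V₃/V₂ = T₃/T₂ = 381/146.8.
V₃/V₁ = (V₂/V₁)(V₃/V₂) = 4.18 × (381/146.8) = 10.85.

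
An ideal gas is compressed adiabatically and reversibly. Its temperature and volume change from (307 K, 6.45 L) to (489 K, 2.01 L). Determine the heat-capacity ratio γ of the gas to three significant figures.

γ ≈ 1.40

TV^(γ−1) = const ⇒ γ − 1 = ln(T₂/T₁) / ln(V₁/V₂).
γ = 1 + ln(489/307) / ln(6.45/2.01) = 1.399.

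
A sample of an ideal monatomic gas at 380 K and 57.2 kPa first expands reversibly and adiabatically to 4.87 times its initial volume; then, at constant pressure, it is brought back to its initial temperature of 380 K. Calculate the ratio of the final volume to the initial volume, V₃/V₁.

For a monatomic ideal gas γ = 5/3.
Adiabatic step: V₂/V₁ = 4.87; T₂ = T₁·(1/4.87)^(2/3) = 132.3 K.
Isobaric step: V₃/V₂ = T₃/T₂ = 380/132.3.
V₃/V₁ = (V₂/V₁)(V₃/V₂) = 4.87 × (380/132.3) = 13.99.

V₃/V₁ ≈ 14.0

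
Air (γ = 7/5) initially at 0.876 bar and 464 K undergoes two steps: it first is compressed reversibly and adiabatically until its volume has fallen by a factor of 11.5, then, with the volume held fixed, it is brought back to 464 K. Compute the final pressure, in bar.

P₃ ≈ 10.1 bar

Adiabatic step (PV^γ = const): P₂ = 0.876×11.5^(7/5) = 26.76 bar; T₂ = 464×11.5^(2/5) = 1233 K.
Isochoric: P₃ = P₂(T₃/T₂) = 26.76 × (464/1233) = 10.07 bar.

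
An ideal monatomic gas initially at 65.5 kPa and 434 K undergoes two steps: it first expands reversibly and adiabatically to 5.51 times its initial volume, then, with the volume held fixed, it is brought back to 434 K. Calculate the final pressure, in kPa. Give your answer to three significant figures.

For a monatomic ideal gas γ = 5/3.
Adiabatic step (PV^γ = const): P₂ = 65.5×(1/5.51)^(5/3) = 3.811 kPa; T₂ = 434×(1/5.51)^(2/3) = 139.1 K.
Isochoric: P₃ = P₂(T₃/T₂) = 3.811 × (434/139.1) = 11.89 kPa.

P₃ ≈ 11.9 kPa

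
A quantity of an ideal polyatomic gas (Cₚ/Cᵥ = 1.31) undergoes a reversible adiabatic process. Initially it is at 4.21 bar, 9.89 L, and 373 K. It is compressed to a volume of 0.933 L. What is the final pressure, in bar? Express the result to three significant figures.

P₂ ≈ 92.8 bar

Since PV^γ is constant along a reversible adiabat, P₂ = P₁ (V₁/V₂)^γ.
P₂ = 4.21 × (9.89/0.933)^(1.31) = 92.78 bar.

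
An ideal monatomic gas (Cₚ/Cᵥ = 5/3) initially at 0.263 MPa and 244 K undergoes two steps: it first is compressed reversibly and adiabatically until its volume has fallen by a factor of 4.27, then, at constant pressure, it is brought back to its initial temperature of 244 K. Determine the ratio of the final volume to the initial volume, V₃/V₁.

V₃/V₁ ≈ 0.0890

Adiabatic step: V₂/V₁ = 0.2342; T₂ = T₁·4.27^(2/3) = 642.2 K.
Isobaric step: V₃/V₂ = T₃/T₂ = 244/642.2.
V₃/V₁ = (V₂/V₁)(V₃/V₂) = 0.2342 × (244/642.2) = 0.08898.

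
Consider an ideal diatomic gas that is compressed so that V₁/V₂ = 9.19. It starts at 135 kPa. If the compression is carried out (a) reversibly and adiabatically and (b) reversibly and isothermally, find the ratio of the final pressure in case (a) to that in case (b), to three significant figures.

P_adiabatic / P_isothermal ≈ 2.43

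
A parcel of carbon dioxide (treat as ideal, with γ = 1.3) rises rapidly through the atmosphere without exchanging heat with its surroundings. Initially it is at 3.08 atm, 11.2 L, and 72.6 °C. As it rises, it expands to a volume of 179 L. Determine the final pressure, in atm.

P₂ ≈ 0.0839 atm

Since PV^γ is constant along a reversible adiabat, P₂ = P₁ (V₁/V₂)^γ.
P₂ = 3.08 × (11.2/179)^(1.3) = 0.08391 atm.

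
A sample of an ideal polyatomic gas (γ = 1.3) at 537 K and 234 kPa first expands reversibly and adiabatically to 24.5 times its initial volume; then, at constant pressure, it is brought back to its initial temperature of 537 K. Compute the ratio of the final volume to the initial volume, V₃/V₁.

Adiabatic step: V₂/V₁ = 24.5; T₂ = T₁·(1/24.5)^(0.3) = 205.7 K.
Isobaric step: V₃/V₂ = T₃/T₂ = 537/205.7.
V₃/V₁ = (V₂/V₁)(V₃/V₂) = 24.5 × (537/205.7) = 63.96.

V₃/V₁ ≈ 64.0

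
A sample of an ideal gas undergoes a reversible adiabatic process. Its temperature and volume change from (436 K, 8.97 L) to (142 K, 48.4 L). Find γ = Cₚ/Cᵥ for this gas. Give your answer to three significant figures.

γ ≈ 1.67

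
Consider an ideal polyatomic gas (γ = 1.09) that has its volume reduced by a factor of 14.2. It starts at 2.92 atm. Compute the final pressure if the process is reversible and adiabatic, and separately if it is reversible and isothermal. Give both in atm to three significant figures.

Isothermal: P₂ = P₁(V₁/V₂) = 2.92×14.2 = 41.46 atm.
Adiabatic: P₂ = P₁(V₁/V₂)^γ = 2.92×14.2^(1.09) = 52.65 atm.

adiabatic: 52.6 atm; isothermal: 41.5 atm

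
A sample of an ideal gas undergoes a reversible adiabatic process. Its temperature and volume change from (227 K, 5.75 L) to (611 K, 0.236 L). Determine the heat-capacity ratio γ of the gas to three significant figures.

γ ≈ 1.31

TV^(γ−1) = const ⇒ γ − 1 = ln(T₂/T₁) / ln(V₁/V₂).
γ = 1 + ln(611/227) / ln(5.75/0.236) = 1.31.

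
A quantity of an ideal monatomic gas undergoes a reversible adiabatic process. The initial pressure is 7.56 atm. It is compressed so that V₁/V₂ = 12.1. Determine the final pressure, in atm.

Since PV^γ is constant along a reversible adiabat, P₂ = P₁ (V₁/V₂)^γ.
For a monatomic ideal gas γ = 5/3.
P₂ = 7.56 × 12.1^(5/3) = 482.1 atm.

P₂ ≈ 482 atm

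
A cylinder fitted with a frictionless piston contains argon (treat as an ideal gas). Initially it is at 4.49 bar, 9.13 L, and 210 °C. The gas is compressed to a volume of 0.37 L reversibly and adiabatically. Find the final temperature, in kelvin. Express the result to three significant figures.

T₂ ≈ 4100 K

For a reversible adiabat TV^(γ−1) is constant, so T₂ = T₁ (V₁/V₂)^(γ−1).
γ = 5/3 for a monatomic ideal gas.
T₁ = 210 °C = 483.1 K.
T₂ = 483.1 × (9.13/0.37)^(2/3) = 4095 K.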